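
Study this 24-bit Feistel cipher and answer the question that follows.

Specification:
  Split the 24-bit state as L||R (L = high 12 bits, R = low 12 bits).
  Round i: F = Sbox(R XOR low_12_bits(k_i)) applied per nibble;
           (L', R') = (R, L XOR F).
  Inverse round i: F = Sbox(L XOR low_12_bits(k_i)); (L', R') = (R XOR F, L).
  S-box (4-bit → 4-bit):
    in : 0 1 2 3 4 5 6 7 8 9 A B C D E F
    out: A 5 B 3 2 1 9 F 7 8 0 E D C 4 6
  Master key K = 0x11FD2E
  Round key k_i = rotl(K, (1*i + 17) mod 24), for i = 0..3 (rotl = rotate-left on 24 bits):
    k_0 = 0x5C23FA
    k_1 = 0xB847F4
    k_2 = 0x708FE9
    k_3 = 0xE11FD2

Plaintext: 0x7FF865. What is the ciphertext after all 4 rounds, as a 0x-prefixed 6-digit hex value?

0xA13DCC

s_0 = plaintext = 0x7FF865
s_1 = Round(s_0, k_0) = 0x865979
s_2 = Round(s_1, k_1) = 0x979C19
s_3 = Round(s_2, k_2) = 0xC19A13
s_4 = Round(s_3, k_3) = 0xA13DCC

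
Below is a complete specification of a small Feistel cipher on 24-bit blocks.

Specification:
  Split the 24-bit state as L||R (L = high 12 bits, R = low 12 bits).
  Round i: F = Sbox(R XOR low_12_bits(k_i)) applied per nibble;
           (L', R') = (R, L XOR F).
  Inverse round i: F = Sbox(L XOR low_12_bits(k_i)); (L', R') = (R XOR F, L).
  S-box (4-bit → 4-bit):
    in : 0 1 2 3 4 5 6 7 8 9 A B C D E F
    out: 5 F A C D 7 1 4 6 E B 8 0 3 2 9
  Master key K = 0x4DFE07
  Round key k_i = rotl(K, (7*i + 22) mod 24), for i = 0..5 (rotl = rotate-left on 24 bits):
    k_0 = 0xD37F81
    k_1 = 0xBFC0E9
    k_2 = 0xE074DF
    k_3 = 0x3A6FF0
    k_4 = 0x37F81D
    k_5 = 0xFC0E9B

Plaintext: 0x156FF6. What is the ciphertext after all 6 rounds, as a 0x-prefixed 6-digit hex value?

0xA88481

s_0 = plaintext = 0x156FF6
s_1 = Round(s_0, k_0) = 0xFF6412
s_2 = Round(s_1, k_1) = 0x41226E
s_3 = Round(s_2, k_2) = 0x26E59D
s_4 = Round(s_3, k_3) = 0x59D97D
s_5 = Round(s_4, k_4) = 0x97DA88
s_6 = Round(s_5, k_5) = 0xA88481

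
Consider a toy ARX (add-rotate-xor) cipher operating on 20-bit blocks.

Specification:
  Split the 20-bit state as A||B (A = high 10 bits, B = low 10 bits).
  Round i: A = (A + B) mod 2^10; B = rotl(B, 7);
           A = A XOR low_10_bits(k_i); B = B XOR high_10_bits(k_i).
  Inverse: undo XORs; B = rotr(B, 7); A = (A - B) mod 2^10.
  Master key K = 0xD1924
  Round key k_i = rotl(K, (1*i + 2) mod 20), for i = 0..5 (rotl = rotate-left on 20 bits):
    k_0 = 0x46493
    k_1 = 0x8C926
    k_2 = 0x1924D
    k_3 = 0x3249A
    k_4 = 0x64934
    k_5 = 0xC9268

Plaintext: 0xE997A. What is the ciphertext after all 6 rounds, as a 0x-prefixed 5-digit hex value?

s_0 = plaintext = 0xE997A
s_1 = Round(s_0, k_0) = 0x6CC36
s_2 = Round(s_1, k_1) = 0x33D34
s_3 = Round(s_2, k_2) = 0x13A42
s_4 = Round(s_3, k_3) = 0x82981
s_5 = Round(s_4, k_4) = 0xAFD22
s_6 = Round(s_5, k_5) = 0x62600

0x62600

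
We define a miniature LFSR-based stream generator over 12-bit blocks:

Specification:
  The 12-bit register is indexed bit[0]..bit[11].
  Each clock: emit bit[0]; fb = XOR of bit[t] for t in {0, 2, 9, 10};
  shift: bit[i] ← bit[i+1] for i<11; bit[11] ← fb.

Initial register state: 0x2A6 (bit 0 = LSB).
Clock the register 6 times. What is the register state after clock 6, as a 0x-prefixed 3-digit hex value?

0x98A

reg_0 = 0x2A6
clock 1: out=0, reg = 0x153
clock 2: out=1, reg = 0x8A9
clock 3: out=1, reg = 0xC54
clock 4: out=0, reg = 0x62A
clock 5: out=0, reg = 0x315
clock 6: out=1, reg = 0x98A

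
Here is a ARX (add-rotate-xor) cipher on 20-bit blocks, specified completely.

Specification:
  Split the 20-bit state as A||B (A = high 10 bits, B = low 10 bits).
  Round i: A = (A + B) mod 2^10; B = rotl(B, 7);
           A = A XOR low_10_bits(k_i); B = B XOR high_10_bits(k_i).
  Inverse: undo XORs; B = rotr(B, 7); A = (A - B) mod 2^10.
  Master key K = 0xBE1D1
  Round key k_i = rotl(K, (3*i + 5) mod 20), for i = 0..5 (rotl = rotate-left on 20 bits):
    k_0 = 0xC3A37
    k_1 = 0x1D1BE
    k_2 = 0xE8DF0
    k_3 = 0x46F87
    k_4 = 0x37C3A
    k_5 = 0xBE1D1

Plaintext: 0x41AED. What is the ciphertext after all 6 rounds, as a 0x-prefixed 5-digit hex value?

s_0 = plaintext = 0x41AED
s_1 = Round(s_0, k_0) = 0x711D3
s_2 = Round(s_1, k_1) = 0x8A5CE
s_3 = Round(s_2, k_2) = 0x81C9A
s_4 = Round(s_3, k_3) = 0x49808
s_5 = Round(s_4, k_4) = 0x450DE
s_6 = Round(s_5, k_5) = 0x08DE3

0x08DE3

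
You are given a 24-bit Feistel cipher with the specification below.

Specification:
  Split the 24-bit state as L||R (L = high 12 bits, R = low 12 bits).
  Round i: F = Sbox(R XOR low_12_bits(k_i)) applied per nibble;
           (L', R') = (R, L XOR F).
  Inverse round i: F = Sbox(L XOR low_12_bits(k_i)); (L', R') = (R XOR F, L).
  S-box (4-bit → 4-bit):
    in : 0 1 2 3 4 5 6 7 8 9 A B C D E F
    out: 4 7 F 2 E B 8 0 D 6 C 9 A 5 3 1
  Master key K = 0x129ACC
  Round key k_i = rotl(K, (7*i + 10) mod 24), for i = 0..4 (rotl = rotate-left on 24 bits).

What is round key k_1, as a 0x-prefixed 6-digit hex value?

K = 0x129ACC
k_0 = rotl(K, (7*0+10) mod 24) = rotl(K, 10) = 0x6B304A
k_1 = rotl(K, (7*1+10) mod 24) = rotl(K, 17) = 0x982535

0x982535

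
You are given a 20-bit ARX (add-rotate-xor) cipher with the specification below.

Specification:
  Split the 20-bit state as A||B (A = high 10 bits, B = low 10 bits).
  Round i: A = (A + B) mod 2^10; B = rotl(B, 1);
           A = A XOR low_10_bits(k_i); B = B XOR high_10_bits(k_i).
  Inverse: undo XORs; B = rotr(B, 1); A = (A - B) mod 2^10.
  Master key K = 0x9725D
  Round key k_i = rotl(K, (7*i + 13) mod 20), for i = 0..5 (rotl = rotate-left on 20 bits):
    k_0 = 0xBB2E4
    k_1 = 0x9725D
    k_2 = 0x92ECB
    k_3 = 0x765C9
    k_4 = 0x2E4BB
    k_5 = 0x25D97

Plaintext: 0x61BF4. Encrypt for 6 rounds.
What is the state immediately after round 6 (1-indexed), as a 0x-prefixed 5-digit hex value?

s_0 = plaintext = 0x61BF4
s_1 = Round(s_0, k_0) = 0xE7905
s_2 = Round(s_1, k_1) = 0xBF856
s_3 = Round(s_2, k_2) = 0x67EE7
s_4 = Round(s_3, k_3) = 0x53C16
s_5 = Round(s_4, k_4) = 0x77895
s_6 = Round(s_5, k_5) = 0xF91BD

0xF91BD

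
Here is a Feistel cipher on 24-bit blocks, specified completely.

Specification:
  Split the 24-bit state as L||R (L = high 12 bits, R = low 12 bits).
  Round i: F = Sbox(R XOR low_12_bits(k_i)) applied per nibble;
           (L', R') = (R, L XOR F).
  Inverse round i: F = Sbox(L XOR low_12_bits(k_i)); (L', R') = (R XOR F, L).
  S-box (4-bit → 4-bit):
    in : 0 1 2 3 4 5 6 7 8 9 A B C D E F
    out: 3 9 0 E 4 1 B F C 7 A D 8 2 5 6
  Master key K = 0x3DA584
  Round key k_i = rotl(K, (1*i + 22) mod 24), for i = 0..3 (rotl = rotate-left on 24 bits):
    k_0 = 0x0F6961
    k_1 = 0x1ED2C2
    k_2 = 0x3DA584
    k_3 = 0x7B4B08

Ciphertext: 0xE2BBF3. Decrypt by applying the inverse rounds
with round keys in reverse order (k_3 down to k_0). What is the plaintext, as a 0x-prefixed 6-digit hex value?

s_0 = ciphertext = 0xE2BBF3
s_1 = InvRound(s_0, k_3) = 0xAFDE2B
s_2 = InvRound(s_1, k_2) = 0x8DCAFD
s_3 = InvRound(s_2, k_1) = 0x0688DC
s_4 = InvRound(s_3, k_0) = 0xFEB068

0xFEB068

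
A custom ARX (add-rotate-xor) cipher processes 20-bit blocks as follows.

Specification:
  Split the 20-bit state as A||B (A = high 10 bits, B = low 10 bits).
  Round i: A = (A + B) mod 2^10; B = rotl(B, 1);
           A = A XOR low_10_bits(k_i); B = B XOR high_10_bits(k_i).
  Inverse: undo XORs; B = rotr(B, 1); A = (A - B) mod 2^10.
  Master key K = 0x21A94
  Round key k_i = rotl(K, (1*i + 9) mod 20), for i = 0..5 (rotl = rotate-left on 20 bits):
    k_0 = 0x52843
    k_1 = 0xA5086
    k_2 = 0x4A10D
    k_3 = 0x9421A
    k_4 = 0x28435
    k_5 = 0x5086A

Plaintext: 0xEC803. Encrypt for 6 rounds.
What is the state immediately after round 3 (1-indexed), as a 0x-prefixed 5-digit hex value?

s_0 = plaintext = 0xEC803
s_1 = Round(s_0, k_0) = 0xFD94C
s_2 = Round(s_1, k_1) = 0x7100C
s_3 = Round(s_2, k_2) = 0x37530
s_4 = Round(s_3, k_3) = 0x05C30
s_5 = Round(s_4, k_4) = 0x1C8C1
s_6 = Round(s_5, k_5) = 0x564C0

0x37530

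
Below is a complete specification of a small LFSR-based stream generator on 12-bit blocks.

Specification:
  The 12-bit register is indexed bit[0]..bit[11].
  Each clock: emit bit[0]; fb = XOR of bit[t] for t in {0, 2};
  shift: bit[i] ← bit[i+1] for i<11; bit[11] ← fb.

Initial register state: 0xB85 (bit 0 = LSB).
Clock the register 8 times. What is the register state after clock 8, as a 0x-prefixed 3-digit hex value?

reg_0 = 0xB85
clock 1: out=1, reg = 0x5C2
clock 2: out=0, reg = 0x2E1
clock 3: out=1, reg = 0x970
clock 4: out=0, reg = 0x4B8
clock 5: out=0, reg = 0x25C
clock 6: out=0, reg = 0x92E
clock 7: out=0, reg = 0xC97
clock 8: out=1, reg = 0x64B

0x64B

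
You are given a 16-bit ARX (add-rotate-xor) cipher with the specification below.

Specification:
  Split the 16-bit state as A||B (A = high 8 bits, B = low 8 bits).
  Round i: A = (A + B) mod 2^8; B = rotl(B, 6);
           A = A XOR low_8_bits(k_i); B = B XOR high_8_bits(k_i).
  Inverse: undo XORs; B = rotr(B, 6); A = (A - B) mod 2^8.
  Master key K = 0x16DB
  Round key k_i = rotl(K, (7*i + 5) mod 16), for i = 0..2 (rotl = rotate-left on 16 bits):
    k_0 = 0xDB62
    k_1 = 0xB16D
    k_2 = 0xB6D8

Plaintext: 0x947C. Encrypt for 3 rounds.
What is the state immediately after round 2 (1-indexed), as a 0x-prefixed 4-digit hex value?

0x5B80

s_0 = plaintext = 0x947C
s_1 = Round(s_0, k_0) = 0x72C4
s_2 = Round(s_1, k_1) = 0x5B80
s_3 = Round(s_2, k_2) = 0x0396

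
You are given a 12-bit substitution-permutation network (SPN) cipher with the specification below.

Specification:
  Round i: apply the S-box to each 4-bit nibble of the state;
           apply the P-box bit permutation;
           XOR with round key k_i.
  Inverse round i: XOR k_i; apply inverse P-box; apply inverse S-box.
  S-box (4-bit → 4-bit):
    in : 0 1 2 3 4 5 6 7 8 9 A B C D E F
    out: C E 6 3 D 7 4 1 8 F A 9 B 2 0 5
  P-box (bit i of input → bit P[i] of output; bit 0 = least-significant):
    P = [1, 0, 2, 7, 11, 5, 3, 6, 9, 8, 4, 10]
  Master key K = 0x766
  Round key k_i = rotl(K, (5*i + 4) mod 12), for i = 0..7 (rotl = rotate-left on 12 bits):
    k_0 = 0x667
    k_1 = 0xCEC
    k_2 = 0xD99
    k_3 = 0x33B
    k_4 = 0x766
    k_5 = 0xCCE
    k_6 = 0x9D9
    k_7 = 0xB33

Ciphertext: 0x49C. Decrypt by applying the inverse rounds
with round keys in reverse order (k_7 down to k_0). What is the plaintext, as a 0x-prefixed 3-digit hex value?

s_0 = ciphertext = 0x49C
s_1 = InvRound(s_0, k_7) = 0xC59
s_2 = InvRound(s_1, k_6) = 0xAE8
s_3 = InvRound(s_2, k_5) = 0xBDF
s_4 = InvRound(s_3, k_4) = 0x05A
s_5 = InvRound(s_4, k_3) = 0x3AD
s_6 = InvRound(s_5, k_2) = 0x436
s_7 = InvRound(s_6, k_1) = 0x64B
s_8 = InvRound(s_7, k_0) = 0xE26

0xE26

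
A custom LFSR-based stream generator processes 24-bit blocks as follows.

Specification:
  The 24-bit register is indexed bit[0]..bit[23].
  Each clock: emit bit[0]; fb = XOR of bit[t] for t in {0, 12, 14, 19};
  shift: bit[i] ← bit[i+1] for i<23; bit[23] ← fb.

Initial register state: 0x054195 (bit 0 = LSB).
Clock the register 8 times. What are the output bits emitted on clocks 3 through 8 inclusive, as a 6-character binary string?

reg_0 = 0x054195
clock 1: out=1, reg = 0x02A0CA
clock 2: out=0, reg = 0x015065
clock 3: out=1, reg = 0x80A832
clock 4: out=0, reg = 0x405419
clock 5: out=1, reg = 0xA02A0C
clock 6: out=0, reg = 0x501506
clock 7: out=0, reg = 0xA80A83
clock 8: out=1, reg = 0x540541

101001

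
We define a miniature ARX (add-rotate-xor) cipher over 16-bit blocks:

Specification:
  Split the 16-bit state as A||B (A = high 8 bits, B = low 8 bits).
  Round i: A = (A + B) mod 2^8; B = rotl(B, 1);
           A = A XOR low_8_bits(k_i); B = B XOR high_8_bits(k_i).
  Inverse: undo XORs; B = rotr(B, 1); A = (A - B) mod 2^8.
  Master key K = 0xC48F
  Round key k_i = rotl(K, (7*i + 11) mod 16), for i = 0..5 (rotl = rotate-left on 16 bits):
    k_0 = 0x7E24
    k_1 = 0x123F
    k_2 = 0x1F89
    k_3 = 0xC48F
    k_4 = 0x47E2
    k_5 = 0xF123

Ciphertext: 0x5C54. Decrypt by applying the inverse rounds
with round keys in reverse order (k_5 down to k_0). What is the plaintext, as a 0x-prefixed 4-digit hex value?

0x5EB8

s_0 = ciphertext = 0x5C54
s_1 = InvRound(s_0, k_5) = 0xADD2
s_2 = InvRound(s_1, k_4) = 0x85CA
s_3 = InvRound(s_2, k_3) = 0x0307
s_4 = InvRound(s_3, k_2) = 0x7E0C
s_5 = InvRound(s_4, k_1) = 0x320F
s_6 = InvRound(s_5, k_0) = 0x5EB8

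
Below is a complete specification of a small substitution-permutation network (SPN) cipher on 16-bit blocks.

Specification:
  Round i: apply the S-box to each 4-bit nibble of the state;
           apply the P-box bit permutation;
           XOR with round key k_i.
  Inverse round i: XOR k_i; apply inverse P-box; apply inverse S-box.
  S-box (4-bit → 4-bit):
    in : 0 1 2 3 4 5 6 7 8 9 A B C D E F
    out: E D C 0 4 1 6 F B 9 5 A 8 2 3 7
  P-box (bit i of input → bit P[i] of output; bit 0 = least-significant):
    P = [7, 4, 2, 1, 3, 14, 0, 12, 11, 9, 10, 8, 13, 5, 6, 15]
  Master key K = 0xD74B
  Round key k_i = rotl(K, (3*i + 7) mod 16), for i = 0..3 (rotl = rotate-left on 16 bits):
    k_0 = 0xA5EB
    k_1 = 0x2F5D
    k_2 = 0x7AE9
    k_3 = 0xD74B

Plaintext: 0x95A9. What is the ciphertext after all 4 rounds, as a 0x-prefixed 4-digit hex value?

s_0 = plaintext = 0x95A9
s_1 = Round(s_0, k_0) = 0x0D60
s_2 = Round(s_1, k_1) = 0xED2A
s_3 = Round(s_2, k_2) = 0x484C
s_4 = Round(s_3, k_3) = 0xDC08

0xDC08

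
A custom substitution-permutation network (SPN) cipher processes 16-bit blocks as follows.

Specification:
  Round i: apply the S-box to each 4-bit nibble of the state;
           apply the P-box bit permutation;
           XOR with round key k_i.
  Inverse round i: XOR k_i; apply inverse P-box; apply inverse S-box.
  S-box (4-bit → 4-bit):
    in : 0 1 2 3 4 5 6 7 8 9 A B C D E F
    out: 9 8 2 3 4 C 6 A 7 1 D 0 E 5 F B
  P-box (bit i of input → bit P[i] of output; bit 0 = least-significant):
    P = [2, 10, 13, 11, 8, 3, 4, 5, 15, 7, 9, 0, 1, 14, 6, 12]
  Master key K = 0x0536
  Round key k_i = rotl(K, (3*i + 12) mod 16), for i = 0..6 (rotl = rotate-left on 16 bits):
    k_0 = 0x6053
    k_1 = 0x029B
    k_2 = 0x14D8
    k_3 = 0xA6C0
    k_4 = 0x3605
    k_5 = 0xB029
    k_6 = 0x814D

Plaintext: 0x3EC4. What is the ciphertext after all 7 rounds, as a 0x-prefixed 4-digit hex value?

0x7FB2

s_0 = plaintext = 0x3EC4
s_1 = Round(s_0, k_0) = 0x82E8
s_2 = Round(s_1, k_1) = 0x6765
s_3 = Round(s_2, k_2) = 0x7C01
s_4 = Round(s_3, k_3) = 0xFD61
s_5 = Round(s_4, k_4) = 0xEC1F
s_6 = Round(s_5, k_5) = 0xEECE
s_7 = Round(s_6, k_6) = 0x7FB2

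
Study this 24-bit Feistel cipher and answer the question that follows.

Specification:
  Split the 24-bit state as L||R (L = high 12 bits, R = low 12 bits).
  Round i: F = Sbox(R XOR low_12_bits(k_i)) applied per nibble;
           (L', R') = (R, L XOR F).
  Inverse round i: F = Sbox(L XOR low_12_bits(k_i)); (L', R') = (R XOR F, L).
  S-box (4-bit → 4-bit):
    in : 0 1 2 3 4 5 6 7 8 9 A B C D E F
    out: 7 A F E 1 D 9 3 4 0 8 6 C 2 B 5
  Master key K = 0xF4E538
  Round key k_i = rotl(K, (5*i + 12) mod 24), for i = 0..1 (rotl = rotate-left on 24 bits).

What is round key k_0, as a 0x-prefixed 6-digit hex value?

0x538F4E

K = 0xF4E538
k_0 = rotl(K, (5*0+12) mod 24) = rotl(K, 12) = 0x538F4E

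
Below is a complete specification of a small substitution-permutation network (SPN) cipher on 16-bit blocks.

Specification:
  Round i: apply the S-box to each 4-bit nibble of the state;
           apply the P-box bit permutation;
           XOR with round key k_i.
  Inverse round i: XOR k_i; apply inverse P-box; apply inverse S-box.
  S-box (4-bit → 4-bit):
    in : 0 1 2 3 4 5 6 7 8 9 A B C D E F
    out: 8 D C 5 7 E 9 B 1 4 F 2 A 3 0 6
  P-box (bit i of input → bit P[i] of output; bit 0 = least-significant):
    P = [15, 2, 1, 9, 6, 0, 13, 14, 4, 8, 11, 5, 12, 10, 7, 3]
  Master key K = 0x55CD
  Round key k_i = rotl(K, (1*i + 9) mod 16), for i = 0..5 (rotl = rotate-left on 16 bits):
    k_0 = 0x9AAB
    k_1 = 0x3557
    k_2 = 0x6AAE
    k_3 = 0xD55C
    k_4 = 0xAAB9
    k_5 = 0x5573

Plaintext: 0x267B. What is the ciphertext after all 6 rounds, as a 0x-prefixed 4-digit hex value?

0x1853

s_0 = plaintext = 0x267B
s_1 = Round(s_0, k_0) = 0xDA56
s_2 = Round(s_1, k_1) = 0xCA66
s_3 = Round(s_2, k_2) = 0xA5D6
s_4 = Round(s_3, k_3) = 0x4AB5
s_5 = Round(s_4, k_4) = 0xB50E
s_6 = Round(s_5, k_5) = 0x1853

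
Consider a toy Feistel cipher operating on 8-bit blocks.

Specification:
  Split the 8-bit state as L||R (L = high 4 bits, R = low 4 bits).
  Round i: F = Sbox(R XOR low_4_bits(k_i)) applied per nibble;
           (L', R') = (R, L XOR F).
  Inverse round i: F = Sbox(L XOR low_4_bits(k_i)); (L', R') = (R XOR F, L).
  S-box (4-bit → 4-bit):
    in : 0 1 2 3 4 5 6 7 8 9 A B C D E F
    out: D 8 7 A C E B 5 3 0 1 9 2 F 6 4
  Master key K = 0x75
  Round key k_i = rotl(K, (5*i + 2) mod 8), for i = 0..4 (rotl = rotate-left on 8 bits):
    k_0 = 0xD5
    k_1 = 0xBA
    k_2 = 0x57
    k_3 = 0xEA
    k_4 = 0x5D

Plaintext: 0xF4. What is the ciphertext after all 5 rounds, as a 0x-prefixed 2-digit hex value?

0xF2

s_0 = plaintext = 0xF4
s_1 = Round(s_0, k_0) = 0x47
s_2 = Round(s_1, k_1) = 0x7B
s_3 = Round(s_2, k_2) = 0xB5
s_4 = Round(s_3, k_3) = 0x5F
s_5 = Round(s_4, k_4) = 0xF2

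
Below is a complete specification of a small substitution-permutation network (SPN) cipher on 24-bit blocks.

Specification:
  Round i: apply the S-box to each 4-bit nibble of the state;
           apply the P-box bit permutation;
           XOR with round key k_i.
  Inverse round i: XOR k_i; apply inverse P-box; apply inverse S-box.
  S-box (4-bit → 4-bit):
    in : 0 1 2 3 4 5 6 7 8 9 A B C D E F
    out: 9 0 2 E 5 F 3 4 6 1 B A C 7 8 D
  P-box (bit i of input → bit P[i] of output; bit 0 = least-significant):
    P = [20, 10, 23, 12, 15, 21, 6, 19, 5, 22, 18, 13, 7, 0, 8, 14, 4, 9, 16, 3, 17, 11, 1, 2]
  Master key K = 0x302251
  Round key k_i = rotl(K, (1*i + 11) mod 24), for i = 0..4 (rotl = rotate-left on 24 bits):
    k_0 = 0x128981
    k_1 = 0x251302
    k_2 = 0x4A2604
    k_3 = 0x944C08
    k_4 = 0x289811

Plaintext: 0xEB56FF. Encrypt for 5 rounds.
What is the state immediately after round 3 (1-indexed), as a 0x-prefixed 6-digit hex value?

s_0 = plaintext = 0xEB56FF
s_1 = Round(s_0, k_0) = 0xCA5A6C
s_2 = Round(s_1, k_1) = 0xC5E0BD
s_3 = Round(s_2, k_2) = 0xF3403A
s_4 = Round(s_3, k_3) = 0xAF7BE6
s_5 = Round(s_4, k_4) = 0x73B50D

0xF3403A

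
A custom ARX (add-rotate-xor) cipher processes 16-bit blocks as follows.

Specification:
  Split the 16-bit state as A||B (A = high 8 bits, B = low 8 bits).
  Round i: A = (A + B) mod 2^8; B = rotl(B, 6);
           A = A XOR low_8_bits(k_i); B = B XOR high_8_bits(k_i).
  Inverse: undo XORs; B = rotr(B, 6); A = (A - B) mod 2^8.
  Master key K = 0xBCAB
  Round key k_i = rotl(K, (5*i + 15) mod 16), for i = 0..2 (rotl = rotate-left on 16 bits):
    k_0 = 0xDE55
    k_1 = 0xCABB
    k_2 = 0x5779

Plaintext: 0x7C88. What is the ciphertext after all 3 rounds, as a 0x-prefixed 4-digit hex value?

0x922A

s_0 = plaintext = 0x7C88
s_1 = Round(s_0, k_0) = 0x51FC
s_2 = Round(s_1, k_1) = 0xF6F5
s_3 = Round(s_2, k_2) = 0x922A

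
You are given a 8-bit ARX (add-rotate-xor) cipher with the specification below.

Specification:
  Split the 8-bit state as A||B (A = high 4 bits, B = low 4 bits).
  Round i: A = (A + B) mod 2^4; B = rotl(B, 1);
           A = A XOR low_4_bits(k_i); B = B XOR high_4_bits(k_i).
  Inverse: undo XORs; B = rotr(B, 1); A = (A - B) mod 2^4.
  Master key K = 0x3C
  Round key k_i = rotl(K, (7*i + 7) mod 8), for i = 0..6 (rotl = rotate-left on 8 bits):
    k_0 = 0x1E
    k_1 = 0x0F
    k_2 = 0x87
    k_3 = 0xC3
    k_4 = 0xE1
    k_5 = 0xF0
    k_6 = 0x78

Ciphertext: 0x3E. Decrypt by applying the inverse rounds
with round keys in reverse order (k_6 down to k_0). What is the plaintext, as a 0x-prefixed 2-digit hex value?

s_0 = ciphertext = 0x3E
s_1 = InvRound(s_0, k_6) = 0xFC
s_2 = InvRound(s_1, k_5) = 0x69
s_3 = InvRound(s_2, k_4) = 0xCB
s_4 = InvRound(s_3, k_3) = 0x4B
s_5 = InvRound(s_4, k_2) = 0xA9
s_6 = InvRound(s_5, k_1) = 0x9C
s_7 = InvRound(s_6, k_0) = 0x9E

0x9E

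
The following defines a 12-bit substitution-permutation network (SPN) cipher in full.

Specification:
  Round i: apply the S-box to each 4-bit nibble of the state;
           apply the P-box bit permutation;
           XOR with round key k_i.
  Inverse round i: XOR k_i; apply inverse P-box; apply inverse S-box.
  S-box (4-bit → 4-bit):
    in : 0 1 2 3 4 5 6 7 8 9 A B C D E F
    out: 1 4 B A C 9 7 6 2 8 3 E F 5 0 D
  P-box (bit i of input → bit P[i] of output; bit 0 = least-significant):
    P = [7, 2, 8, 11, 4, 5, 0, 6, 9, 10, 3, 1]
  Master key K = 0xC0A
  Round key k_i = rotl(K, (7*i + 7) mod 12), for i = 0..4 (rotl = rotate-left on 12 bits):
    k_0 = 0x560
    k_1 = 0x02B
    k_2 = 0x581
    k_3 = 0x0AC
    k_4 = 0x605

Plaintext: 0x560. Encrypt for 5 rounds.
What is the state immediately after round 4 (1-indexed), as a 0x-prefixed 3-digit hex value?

s_0 = plaintext = 0x560
s_1 = Round(s_0, k_0) = 0x7D3
s_2 = Round(s_1, k_1) = 0xC36
s_3 = Round(s_2, k_2) = 0x26F
s_4 = Round(s_3, k_3) = 0xF1F
s_5 = Round(s_4, k_4) = 0xD8E

0xF1F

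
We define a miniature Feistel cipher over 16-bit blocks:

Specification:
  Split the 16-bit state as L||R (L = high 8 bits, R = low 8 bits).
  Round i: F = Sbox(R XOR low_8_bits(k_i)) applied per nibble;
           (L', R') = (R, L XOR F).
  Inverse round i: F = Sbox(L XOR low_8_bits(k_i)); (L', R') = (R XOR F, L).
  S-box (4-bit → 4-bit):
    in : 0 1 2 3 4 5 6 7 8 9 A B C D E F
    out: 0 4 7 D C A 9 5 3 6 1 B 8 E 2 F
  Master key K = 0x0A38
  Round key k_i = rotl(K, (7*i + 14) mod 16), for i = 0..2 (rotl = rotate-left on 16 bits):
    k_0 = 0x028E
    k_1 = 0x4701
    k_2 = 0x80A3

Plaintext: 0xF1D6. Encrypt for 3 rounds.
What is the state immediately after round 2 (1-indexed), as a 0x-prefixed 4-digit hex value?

s_0 = plaintext = 0xF1D6
s_1 = Round(s_0, k_0) = 0xD652
s_2 = Round(s_1, k_1) = 0x527B
s_3 = Round(s_2, k_2) = 0x7BB1

0x527B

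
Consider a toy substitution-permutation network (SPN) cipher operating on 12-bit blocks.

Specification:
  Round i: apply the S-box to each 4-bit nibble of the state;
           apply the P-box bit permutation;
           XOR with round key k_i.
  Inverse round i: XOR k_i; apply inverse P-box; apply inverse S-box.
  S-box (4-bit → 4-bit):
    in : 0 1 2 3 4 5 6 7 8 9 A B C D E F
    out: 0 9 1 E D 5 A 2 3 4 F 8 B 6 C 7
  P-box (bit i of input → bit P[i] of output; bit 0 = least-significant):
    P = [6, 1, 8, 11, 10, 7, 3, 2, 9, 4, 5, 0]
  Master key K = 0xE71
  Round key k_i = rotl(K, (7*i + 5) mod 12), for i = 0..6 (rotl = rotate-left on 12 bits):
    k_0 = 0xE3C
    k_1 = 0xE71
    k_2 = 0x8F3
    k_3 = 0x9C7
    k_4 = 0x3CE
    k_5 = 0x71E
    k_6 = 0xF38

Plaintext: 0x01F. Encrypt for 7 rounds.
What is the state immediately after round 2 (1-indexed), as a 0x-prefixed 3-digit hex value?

s_0 = plaintext = 0x01F
s_1 = Round(s_0, k_0) = 0xB7A
s_2 = Round(s_1, k_1) = 0x7B2
s_3 = Round(s_2, k_2) = 0x8A7
s_4 = Round(s_3, k_3) = 0xF59
s_5 = Round(s_4, k_4) = 0x4F6
s_6 = Round(s_5, k_5) = 0x9B5
s_7 = Round(s_6, k_6) = 0xE5C

0x7B2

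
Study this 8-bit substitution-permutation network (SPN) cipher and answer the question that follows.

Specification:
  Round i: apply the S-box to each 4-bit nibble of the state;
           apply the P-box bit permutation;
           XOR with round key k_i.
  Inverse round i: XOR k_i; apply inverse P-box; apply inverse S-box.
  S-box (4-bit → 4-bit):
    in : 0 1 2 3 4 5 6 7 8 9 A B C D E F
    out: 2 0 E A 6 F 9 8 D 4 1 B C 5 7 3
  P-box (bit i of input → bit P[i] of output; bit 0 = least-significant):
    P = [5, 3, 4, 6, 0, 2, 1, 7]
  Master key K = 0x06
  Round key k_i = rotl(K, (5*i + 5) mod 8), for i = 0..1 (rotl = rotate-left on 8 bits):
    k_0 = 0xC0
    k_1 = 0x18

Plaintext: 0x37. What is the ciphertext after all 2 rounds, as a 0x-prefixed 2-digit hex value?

0x04

s_0 = plaintext = 0x37
s_1 = Round(s_0, k_0) = 0x04
s_2 = Round(s_1, k_1) = 0x04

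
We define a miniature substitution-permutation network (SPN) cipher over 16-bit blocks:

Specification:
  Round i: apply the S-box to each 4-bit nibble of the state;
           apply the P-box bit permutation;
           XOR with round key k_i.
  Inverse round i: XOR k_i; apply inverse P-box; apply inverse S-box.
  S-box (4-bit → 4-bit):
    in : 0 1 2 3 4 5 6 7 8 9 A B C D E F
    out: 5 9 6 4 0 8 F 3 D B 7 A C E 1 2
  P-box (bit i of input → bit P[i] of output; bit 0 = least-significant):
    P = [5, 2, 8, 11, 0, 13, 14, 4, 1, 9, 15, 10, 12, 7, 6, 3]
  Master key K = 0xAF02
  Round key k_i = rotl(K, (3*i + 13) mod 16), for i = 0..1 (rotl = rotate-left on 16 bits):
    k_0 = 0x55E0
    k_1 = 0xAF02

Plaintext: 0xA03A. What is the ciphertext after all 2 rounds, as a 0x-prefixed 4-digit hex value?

0xF66F

s_0 = plaintext = 0xA03A
s_1 = Round(s_0, k_0) = 0x8406
s_2 = Round(s_1, k_1) = 0xF66F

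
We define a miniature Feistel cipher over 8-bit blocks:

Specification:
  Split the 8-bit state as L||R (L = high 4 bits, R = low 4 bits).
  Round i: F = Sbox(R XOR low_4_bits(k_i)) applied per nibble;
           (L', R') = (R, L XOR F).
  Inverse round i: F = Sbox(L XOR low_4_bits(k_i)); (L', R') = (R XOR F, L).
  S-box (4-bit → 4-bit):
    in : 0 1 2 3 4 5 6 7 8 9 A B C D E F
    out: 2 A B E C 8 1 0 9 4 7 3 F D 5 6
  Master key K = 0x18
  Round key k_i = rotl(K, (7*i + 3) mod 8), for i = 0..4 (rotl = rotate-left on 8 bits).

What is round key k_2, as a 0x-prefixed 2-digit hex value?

K = 0x18
k_0 = rotl(K, (7*0+3) mod 8) = rotl(K, 3) = 0xC0
k_1 = rotl(K, (7*1+3) mod 8) = rotl(K, 2) = 0x60
k_2 = rotl(K, (7*2+3) mod 8) = rotl(K, 1) = 0x30

0x30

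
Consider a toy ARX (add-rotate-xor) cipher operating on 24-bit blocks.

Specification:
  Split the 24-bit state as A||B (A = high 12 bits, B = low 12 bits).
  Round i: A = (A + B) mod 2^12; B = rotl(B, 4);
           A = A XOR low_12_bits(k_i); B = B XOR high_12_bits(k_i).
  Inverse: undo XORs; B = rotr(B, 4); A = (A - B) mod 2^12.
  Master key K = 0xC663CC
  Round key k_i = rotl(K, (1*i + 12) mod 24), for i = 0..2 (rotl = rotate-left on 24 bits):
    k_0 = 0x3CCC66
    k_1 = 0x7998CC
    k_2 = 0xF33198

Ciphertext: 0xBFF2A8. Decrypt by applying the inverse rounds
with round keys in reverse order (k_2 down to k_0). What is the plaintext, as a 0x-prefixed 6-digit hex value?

0x0E8830

s_0 = ciphertext = 0xBFF2A8
s_1 = InvRound(s_0, k_2) = 0xE8EBD9
s_2 = InvRound(s_1, k_1) = 0x57E0C4
s_3 = InvRound(s_2, k_0) = 0x0E8830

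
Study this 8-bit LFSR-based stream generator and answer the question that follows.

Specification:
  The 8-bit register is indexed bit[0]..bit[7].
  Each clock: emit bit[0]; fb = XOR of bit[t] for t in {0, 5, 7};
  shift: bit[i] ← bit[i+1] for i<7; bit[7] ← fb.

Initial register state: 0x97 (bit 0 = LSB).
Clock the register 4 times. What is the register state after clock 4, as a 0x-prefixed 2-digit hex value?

0xE9

reg_0 = 0x97
clock 1: out=1, reg = 0x4B
clock 2: out=1, reg = 0xA5
clock 3: out=1, reg = 0xD2
clock 4: out=0, reg = 0xE9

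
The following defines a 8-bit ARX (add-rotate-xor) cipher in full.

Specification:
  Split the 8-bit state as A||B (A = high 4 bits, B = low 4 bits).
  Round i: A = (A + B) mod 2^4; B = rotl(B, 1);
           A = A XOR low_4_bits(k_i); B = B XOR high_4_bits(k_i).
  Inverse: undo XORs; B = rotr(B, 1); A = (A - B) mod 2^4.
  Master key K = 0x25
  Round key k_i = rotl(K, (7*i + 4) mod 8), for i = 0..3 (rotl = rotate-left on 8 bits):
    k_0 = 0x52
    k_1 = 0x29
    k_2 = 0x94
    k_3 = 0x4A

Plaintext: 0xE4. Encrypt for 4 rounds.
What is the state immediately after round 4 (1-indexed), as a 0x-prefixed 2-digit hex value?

s_0 = plaintext = 0xE4
s_1 = Round(s_0, k_0) = 0x0D
s_2 = Round(s_1, k_1) = 0x49
s_3 = Round(s_2, k_2) = 0x9A
s_4 = Round(s_3, k_3) = 0x91

0x91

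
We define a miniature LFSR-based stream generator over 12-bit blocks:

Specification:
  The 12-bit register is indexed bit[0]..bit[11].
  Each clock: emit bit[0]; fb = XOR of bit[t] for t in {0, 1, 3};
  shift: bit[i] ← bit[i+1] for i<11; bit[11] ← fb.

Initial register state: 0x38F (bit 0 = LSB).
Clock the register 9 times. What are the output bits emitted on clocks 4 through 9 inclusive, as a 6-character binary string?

100011

reg_0 = 0x38F
clock 1: out=1, reg = 0x9C7
clock 2: out=1, reg = 0x4E3
clock 3: out=1, reg = 0x271
clock 4: out=1, reg = 0x938
clock 5: out=0, reg = 0xC9C
clock 6: out=0, reg = 0xE4E
clock 7: out=0, reg = 0x727
clock 8: out=1, reg = 0x393
clock 9: out=1, reg = 0x1C9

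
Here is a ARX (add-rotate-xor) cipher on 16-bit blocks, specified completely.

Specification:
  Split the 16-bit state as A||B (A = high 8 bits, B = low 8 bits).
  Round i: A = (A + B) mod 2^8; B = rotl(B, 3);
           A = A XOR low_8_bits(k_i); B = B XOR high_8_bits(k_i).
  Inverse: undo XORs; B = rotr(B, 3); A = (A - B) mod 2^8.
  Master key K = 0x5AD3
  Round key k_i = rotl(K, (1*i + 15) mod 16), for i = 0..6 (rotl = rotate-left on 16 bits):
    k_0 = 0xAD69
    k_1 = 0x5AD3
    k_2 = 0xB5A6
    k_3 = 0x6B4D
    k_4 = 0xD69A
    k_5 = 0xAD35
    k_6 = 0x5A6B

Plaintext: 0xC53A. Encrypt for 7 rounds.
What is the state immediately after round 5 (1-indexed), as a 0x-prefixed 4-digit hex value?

0x5B93

s_0 = plaintext = 0xC53A
s_1 = Round(s_0, k_0) = 0x967C
s_2 = Round(s_1, k_1) = 0xC1B9
s_3 = Round(s_2, k_2) = 0xDC78
s_4 = Round(s_3, k_3) = 0x19A8
s_5 = Round(s_4, k_4) = 0x5B93
s_6 = Round(s_5, k_5) = 0xDB31
s_7 = Round(s_6, k_6) = 0x67D3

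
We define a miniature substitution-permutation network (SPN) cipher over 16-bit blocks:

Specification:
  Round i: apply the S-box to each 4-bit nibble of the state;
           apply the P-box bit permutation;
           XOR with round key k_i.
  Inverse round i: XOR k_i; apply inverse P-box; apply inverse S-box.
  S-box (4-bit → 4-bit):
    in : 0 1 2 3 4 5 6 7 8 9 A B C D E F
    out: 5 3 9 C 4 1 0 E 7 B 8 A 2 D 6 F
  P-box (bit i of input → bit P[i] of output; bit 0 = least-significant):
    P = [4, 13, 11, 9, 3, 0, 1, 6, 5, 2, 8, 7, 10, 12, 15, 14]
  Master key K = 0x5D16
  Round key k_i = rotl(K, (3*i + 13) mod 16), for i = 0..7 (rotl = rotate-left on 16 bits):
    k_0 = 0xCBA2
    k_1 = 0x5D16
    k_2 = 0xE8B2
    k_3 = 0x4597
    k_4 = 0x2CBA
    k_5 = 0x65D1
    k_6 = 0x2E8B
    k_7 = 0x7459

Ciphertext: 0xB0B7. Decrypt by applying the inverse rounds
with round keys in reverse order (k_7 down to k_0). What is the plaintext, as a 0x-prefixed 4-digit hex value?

0xF259

s_0 = ciphertext = 0xB0B7
s_1 = InvRound(s_0, k_7) = 0xD9D6
s_2 = InvRound(s_1, k_6) = 0xFE99
s_3 = InvRound(s_2, k_5) = 0xE423
s_4 = InvRound(s_3, k_4) = 0x3A10
s_5 = InvRound(s_4, k_3) = 0x97E7
s_6 = InvRound(s_5, k_2) = 0x9EBF
s_7 = InvRound(s_6, k_1) = 0x3D1A
s_8 = InvRound(s_7, k_0) = 0xF259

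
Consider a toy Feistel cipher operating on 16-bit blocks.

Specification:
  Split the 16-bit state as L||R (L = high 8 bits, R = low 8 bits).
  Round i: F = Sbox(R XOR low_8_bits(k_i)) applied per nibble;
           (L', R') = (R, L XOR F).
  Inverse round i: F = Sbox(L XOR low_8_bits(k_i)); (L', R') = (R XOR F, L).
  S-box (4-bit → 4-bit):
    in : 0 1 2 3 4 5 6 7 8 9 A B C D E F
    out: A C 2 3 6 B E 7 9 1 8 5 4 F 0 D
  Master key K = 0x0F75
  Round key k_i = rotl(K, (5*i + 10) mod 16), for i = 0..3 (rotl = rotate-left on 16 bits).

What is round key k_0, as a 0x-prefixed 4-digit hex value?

K = 0x0F75
k_0 = rotl(K, (5*0+10) mod 16) = rotl(K, 10) = 0xD43D

0xD43D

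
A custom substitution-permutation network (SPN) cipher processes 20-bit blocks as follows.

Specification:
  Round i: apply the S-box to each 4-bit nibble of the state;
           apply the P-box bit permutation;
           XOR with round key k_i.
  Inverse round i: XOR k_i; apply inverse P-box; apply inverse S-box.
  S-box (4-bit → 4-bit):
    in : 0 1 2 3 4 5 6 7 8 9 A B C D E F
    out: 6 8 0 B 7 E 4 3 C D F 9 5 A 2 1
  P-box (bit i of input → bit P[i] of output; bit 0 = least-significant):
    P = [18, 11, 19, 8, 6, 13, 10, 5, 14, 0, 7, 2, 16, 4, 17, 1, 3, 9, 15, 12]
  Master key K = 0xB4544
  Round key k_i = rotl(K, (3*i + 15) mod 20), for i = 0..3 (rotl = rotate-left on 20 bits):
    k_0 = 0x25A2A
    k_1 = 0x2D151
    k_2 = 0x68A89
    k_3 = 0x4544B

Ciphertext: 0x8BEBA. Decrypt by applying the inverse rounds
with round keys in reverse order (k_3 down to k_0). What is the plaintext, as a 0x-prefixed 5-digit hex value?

s_0 = ciphertext = 0x8BEBA
s_1 = InvRound(s_0, k_3) = 0x0E434
s_2 = InvRound(s_1, k_2) = 0x70A57
s_3 = InvRound(s_2, k_1) = 0x5BB23
s_4 = InvRound(s_3, k_0) = 0xCC7EB

0xCC7EB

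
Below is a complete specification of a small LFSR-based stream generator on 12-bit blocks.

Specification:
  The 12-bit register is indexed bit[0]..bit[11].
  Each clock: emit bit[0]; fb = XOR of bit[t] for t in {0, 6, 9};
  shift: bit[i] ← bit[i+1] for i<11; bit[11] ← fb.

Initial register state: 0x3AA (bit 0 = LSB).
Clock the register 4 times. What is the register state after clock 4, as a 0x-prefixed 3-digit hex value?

reg_0 = 0x3AA
clock 1: out=0, reg = 0x9D5
clock 2: out=1, reg = 0x4EA
clock 3: out=0, reg = 0xA75
clock 4: out=1, reg = 0xD3A

0xD3A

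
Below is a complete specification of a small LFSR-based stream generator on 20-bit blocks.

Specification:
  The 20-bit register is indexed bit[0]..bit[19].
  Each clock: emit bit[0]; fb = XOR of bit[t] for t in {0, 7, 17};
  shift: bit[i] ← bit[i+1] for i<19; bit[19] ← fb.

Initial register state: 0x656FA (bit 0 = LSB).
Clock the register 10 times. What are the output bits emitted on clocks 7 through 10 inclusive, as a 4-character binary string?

1101

reg_0 = 0x656FA
clock 1: out=0, reg = 0x32B7D
clock 2: out=1, reg = 0x195BE
clock 3: out=0, reg = 0x8CADF
clock 4: out=1, reg = 0x4656F
clock 5: out=1, reg = 0xA32B7
clock 6: out=1, reg = 0xD195B
clock 7: out=1, reg = 0xE8CAD
clock 8: out=1, reg = 0xF4656
clock 9: out=0, reg = 0xFA32B
clock 10: out=1, reg = 0x7D195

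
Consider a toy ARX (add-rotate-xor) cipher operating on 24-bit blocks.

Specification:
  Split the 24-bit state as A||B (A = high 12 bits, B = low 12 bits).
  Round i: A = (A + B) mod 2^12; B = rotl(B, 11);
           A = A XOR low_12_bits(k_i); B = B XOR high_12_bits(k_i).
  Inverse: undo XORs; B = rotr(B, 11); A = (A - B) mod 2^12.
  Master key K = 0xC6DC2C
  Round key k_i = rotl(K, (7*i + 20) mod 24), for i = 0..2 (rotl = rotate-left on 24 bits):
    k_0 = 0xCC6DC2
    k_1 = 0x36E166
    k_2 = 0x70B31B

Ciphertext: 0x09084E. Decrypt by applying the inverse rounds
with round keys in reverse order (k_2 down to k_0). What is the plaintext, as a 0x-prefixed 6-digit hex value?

0x73FE1A

s_0 = ciphertext = 0x09084E
s_1 = InvRound(s_0, k_2) = 0x500E8B
s_2 = InvRound(s_1, k_1) = 0x89BBCB
s_3 = InvRound(s_2, k_0) = 0x73FE1A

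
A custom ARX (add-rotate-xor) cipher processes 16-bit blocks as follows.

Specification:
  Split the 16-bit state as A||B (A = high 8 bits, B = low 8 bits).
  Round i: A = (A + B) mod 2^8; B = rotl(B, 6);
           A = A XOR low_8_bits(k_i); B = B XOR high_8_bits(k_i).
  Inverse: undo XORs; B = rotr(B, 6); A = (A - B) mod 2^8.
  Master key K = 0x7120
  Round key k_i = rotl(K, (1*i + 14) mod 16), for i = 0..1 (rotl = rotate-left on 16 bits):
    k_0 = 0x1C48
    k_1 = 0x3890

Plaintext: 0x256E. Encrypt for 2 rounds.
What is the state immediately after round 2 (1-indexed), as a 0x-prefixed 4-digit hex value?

s_0 = plaintext = 0x256E
s_1 = Round(s_0, k_0) = 0xDB87
s_2 = Round(s_1, k_1) = 0xF2D9

0xF2D9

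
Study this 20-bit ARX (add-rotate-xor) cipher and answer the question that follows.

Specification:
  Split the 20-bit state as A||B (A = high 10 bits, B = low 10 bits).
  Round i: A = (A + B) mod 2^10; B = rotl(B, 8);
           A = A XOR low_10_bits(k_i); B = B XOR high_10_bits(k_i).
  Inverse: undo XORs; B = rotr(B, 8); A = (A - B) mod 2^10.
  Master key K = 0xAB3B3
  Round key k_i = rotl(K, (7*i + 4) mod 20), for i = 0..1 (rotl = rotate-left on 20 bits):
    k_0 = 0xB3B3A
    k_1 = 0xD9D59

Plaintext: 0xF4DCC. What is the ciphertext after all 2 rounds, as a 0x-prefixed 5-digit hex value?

0x0EEC8

s_0 = plaintext = 0xF4DCC
s_1 = Round(s_0, k_0) = 0xA96BD
s_2 = Round(s_1, k_1) = 0x0EEC8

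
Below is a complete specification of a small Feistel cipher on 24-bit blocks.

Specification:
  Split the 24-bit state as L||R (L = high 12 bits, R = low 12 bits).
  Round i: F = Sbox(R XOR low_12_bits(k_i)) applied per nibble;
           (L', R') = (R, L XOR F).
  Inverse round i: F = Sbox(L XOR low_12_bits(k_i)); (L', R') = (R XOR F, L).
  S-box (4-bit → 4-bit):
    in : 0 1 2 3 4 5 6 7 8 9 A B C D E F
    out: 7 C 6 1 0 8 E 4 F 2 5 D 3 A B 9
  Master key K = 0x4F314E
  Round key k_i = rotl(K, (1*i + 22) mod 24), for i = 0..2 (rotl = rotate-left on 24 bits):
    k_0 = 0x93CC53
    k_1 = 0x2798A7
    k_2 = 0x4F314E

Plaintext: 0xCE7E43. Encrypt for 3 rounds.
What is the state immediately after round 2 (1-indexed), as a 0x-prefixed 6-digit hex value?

s_0 = plaintext = 0xCE7E43
s_1 = Round(s_0, k_0) = 0xE43A20
s_2 = Round(s_1, k_1) = 0xA208B7
s_3 = Round(s_2, k_2) = 0x8B78B2

0xA208B7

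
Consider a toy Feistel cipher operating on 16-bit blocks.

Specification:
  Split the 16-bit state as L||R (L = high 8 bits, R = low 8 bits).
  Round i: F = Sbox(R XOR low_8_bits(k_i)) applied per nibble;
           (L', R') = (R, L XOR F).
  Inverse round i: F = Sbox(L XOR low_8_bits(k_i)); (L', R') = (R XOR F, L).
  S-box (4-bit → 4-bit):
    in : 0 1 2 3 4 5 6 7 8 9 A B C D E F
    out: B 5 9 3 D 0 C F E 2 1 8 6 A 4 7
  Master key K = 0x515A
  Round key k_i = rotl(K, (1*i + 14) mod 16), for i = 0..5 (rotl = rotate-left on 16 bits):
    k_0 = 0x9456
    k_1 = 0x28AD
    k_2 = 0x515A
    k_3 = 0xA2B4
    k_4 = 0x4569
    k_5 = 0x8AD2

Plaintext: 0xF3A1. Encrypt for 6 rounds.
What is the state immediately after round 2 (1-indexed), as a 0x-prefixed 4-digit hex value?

s_0 = plaintext = 0xF3A1
s_1 = Round(s_0, k_0) = 0xA18C
s_2 = Round(s_1, k_1) = 0x8C34
s_3 = Round(s_2, k_2) = 0x3448
s_4 = Round(s_3, k_3) = 0x4842
s_5 = Round(s_4, k_4) = 0x42D0
s_6 = Round(s_5, k_5) = 0xD0FB

0x8C34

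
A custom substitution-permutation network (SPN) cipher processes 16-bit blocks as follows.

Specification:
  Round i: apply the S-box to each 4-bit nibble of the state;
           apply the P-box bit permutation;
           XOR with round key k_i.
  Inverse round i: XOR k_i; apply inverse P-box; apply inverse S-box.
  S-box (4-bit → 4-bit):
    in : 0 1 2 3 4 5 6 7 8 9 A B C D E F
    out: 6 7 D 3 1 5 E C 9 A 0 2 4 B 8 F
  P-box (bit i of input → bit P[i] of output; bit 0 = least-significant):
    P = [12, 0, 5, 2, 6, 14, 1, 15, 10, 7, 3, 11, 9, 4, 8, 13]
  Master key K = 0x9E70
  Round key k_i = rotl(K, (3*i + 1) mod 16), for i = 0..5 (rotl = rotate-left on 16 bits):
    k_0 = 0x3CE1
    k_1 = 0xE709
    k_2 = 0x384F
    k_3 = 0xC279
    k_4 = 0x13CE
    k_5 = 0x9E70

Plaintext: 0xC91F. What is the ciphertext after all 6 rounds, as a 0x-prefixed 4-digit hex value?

s_0 = plaintext = 0xC91F
s_1 = Round(s_0, k_0) = 0x6506
s_2 = Round(s_1, k_1) = 0x8236
s_3 = Round(s_2, k_2) = 0x5622
s_4 = Round(s_3, k_3) = 0x5997
s_5 = Round(s_4, k_4) = 0xD86A
s_6 = Round(s_5, k_5) = 0x7062

0x7062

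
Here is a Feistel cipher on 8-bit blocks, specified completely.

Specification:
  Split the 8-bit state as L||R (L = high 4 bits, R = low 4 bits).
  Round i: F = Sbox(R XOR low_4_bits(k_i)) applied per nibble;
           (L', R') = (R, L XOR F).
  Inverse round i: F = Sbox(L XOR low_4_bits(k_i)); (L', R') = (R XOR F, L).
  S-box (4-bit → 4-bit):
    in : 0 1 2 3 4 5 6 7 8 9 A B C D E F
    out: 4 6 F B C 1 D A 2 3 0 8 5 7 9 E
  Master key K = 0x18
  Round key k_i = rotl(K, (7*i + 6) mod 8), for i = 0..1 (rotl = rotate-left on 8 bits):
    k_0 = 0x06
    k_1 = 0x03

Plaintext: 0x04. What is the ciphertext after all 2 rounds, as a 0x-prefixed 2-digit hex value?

0xF1

s_0 = plaintext = 0x04
s_1 = Round(s_0, k_0) = 0x4F
s_2 = Round(s_1, k_1) = 0xF1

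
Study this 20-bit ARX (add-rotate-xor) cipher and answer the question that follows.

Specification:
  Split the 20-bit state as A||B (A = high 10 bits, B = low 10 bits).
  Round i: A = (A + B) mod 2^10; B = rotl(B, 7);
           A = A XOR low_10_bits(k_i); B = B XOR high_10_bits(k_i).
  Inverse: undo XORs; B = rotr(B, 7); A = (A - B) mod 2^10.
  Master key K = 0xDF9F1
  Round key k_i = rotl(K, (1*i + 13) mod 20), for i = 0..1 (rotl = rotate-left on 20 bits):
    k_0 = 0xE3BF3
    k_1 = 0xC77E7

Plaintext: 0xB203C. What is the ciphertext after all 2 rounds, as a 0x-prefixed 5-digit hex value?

s_0 = plaintext = 0xB203C
s_1 = Round(s_0, k_0) = 0x3DD89
s_2 = Round(s_1, k_1) = 0x59FAC

0x59FAC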